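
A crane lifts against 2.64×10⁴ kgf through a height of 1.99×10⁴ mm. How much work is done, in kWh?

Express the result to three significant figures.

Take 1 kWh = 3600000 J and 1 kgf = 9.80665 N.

1.43 kWh

2.64×10⁴ kgf × 9.80665 → 258896 N
1.99×10⁴ mm × 0.001 → 19.9 m
W = F × d = 258896 N × 19.9 m = 5.15203×10⁶ J
5.15203×10⁶ J ÷ (3600000 J/kWh) = 1.43112 kWh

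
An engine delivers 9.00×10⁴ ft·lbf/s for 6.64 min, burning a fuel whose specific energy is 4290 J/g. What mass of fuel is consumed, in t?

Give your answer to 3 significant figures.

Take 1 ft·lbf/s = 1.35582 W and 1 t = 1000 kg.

9.00×10⁴ ft·lbf/s → 122024 W
6.64 min → 398.4 s
E = P × t = 122024 × 398.4 = 4.86144×10⁷ J
4290 J/g → 4.29×10⁶ J/kg
m = E / e_s = 4.86144×10⁷ / 4.29×10⁶ = 11.332 kg
In t: 11.332 / 1000 = 0.011332 t

0.0113 t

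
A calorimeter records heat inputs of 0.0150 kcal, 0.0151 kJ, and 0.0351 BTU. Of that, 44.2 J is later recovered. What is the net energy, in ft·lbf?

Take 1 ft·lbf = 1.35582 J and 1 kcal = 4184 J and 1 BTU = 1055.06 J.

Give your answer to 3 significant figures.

52.1 ft·lbf

0.0150 kcal × 4184 = 62.76 J
0.0151 kJ × 1000 = 15.1 J
0.0351 BTU × 1055.06 = 37.0326 J
44.2 J (already J)
Result: 62.76 + 15.1 + 37.0326 − 44.2 = 70.6926 J
In ft·lbf: 70.6926 / 1.35582 = 52.1401 ft·lbf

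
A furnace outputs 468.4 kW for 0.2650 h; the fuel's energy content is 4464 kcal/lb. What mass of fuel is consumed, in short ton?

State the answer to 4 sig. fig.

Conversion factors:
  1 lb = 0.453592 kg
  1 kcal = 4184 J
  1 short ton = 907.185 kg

0.01196 short ton

468.4 kW → 468400 W
0.2650 h → 954 s
E = P × t = 468400 × 954 = 4.46854×10⁸ J
4464 kcal/lb → 4.11766×10⁷ J/kg
m = E / e_s = 4.46854×10⁸ / 4.11766×10⁷ = 10.8521 kg
In short ton: 10.8521 / 907.185 = 0.0119624 short ton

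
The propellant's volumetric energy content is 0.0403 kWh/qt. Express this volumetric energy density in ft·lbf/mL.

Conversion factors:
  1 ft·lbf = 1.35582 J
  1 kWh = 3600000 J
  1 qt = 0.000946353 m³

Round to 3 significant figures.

113 ft·lbf/mL

0.0403 kWh/qt × 3600000 J/kWh ÷ 0.000946353 m³/qt = 1.53304×10⁸ J/m³
1.53304×10⁸ J/m³ ÷ 1.35582 J/ft·lbf × 10⁻⁶ m³/mL = 113.071 ft·lbf/mL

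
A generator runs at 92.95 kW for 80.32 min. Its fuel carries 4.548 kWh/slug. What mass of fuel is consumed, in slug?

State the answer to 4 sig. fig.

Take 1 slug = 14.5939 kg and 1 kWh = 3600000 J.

27.36 slug

92.95 kW → 92950 W
80.32 min → 4819.2 s
E = P × t = 92950 × 4819.2 = 4.47945×10⁸ J
4.548 kWh/slug → 1.12189×10⁶ J/kg
m = E / e_s = 4.47945×10⁸ / 1.12189×10⁶ = 399.277 kg
In slug: 399.277 / 14.5939 = 27.3592 slug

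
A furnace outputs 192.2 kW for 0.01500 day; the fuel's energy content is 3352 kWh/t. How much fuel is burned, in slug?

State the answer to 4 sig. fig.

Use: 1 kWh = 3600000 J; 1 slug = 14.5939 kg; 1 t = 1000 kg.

192.2 kW → 192200 W
0.01500 day → 1296 s
E = P × t = 192200 × 1296 = 2.49091×10⁸ J
3352 kWh/t → 1.20672×10⁷ J/kg
m = E / e_s = 2.49091×10⁸ / 1.20672×10⁷ = 20.642 kg
In slug: 20.642 / 14.5939 = 1.41443 slug

1.414 slug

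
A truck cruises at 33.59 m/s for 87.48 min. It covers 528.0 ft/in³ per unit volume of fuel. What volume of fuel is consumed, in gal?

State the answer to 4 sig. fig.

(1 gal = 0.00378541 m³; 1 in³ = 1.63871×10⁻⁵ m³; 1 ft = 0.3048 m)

87.48 min → 5248.8 s
d = v × t = 33.59 × 5248.8 = 176307 m
528.0 ft/in³ → 9.8208×10⁶ m/m³
V = d / (distance per unit fuel) = 176307 / 9.8208×10⁶ = 0.0179524 m³
In gal: 0.0179524 / 0.00378541 = 4.74252 gal

4.743 gal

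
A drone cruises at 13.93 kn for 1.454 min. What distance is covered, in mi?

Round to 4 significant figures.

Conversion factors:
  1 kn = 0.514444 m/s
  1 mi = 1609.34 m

0.3885 mi

13.93 kn × 0.514444 → 7.1662 m/s
1.454 min × 60 → 87.24 s
d = v × t = 7.1662 m/s × 87.24 s = 625.179 m
625.179 m ÷ (1609.34 m/mi) = 0.388469 mi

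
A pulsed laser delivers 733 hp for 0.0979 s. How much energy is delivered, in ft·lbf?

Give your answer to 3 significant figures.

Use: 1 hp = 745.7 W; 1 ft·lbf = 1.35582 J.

3.95×10⁴ ft·lbf

733 hp × 745.7 → 546598 W
E = P × t = 546598 W × 0.0979 s = 53511.9 J
53511.9 J ÷ (1.35582 J/ft·lbf) = 39468.3 ft·lbf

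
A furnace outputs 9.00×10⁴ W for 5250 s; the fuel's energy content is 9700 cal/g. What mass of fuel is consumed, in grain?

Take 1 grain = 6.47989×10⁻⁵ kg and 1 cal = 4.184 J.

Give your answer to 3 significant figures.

1.80×10⁵ grain

E = P × t = 90000 × 5250 = 4.725×10⁸ J
9700 cal/g → 4.05848×10⁷ J/kg
m = E / e_s = 4.725×10⁸ / 4.05848×10⁷ = 11.6423 kg
In grain: 11.6423 / 6.47989×10⁻⁵ = 179668 grain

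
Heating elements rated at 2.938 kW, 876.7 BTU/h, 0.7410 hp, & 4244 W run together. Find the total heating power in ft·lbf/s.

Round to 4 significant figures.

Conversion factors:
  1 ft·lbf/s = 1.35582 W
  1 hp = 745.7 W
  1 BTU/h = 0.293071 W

2.938 kW × 1000 = 2938 W
876.7 BTU/h × 0.293071 = 256.935 W
0.7410 hp × 745.7 = 552.564 W
4244 W (already W)
Combined: 2938 + 256.935 + 552.564 + 4244 = 7991.5 W
In ft·lbf/s: 7991.5 / 1.35582 = 5894.22 ft·lbf/s

5894 ft·lbf/s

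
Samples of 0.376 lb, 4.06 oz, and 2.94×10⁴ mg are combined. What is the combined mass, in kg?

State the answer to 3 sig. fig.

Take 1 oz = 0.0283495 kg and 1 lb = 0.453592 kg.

0.315 kg

0.376 lb × 0.453592 → 0.170551 kg
4.06 oz × 0.0283495 → 0.115099 kg
2.94×10⁴ mg × 10⁻⁶ → 0.0294 kg
Sum: 0.170551 + 0.115099 + 0.0294 = 0.31505 kg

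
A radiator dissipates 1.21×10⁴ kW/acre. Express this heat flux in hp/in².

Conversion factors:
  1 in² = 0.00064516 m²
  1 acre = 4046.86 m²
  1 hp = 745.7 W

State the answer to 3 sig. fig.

1.21×10⁴ kW/acre × 1000 W/kW ÷ 4046.86 m²/acre = 2989.97 W/m²
2989.97 W/m² ÷ 745.7 W/hp × 0.00064516 m²/in² = 0.00258684 hp/in²

0.00259 hp/in²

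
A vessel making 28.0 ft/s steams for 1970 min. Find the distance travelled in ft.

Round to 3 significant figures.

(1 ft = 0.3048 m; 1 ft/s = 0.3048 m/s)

28.0 ft/s × 0.3048 = 8.5344 m/s
1970 min × 60 = 118200 s
d = v × t = 8.5344 m/s × 118200 s = 1.00877×10⁶ m
1.00877×10⁶ m ÷ (0.3048 m/ft) = 3.30961×10⁶ ft

3.31×10⁶ ft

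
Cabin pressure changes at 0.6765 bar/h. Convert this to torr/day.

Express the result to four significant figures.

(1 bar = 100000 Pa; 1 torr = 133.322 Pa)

1.218×10⁴ torr/day

0.6765 bar/h × 100000 Pa/bar ÷ 3600 s/h = 18.7917 Pa/s
18.7917 Pa/s ÷ 133.322 Pa/torr × 86400 s/day = 12178.1 torr/day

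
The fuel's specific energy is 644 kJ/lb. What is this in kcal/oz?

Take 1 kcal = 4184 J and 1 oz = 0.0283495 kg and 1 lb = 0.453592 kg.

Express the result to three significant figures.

9.62 kcal/oz

644 kJ/lb × 1000 J/kJ ÷ 0.453592 kg/lb = 1.41978×10⁶ J/kg
1.41978×10⁶ J/kg ÷ 4184 J/kcal × 0.0283495 kg/oz = 9.61999 kcal/oz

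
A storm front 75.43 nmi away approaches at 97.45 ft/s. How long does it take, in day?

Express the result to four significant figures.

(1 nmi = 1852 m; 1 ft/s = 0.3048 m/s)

0.05443 day

75.43 nmi × 1852 → 139696 m
97.45 ft/s × 0.3048 → 29.7028 m/s
t = d / v = 139696 m / 29.7028 m/s = 4703.13 s
4703.13 s ÷ (86400 s/day) = 0.0544344 day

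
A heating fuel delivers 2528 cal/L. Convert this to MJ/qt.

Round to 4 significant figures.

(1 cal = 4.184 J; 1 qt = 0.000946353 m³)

2528 cal/L × 4.184 J/cal ÷ 0.001 m³/L = 1.05772×10⁷ J/m³
1.05772×10⁷ J/m³ ÷ 1000000 J/MJ × 0.000946353 m³/qt = 0.0100098 MJ/qt

0.01001 MJ/qt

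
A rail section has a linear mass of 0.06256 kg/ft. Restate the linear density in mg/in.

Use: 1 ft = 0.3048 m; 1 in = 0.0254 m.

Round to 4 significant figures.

0.06256 kg/ft ÷ 0.3048 m/ft = 0.205249 kg/m
0.205249 kg/m ÷ 10⁻⁶ kg/mg × 0.0254 m/in = 5213.32 mg/in

5213 mg/in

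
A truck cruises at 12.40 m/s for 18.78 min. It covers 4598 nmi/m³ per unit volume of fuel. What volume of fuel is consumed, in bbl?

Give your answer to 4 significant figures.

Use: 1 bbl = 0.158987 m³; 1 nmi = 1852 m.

0.01032 bbl

18.78 min → 1126.8 s
d = v × t = 12.4 × 1126.8 = 13972.3 m
4598 nmi/m³ → 8.5155×10⁶ m/m³
V = d / (distance per unit fuel) = 13972.3 / 8.5155×10⁶ = 0.00164081 m³
In bbl: 0.00164081 / 0.158987 = 0.0103204 bbl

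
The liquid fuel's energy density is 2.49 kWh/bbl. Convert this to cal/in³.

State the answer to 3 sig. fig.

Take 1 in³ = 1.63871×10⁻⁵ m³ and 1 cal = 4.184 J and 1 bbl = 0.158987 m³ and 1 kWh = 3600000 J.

221 cal/in³

2.49 kWh/bbl × 3600000 J/kWh ÷ 0.158987 m³/bbl = 5.6382×10⁷ J/m³
5.6382×10⁷ J/m³ ÷ 4.184 J/cal × 1.63871×10⁻⁵ m³/in³ = 220.826 cal/in³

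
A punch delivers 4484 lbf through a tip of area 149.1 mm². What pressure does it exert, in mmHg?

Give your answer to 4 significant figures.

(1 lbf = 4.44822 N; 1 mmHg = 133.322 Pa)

4484 lbf × 4.44822 → 19945.8 N
149.1 mm² × 10⁻⁶ → 1.491×10⁻⁴ m²
P = F / A = 19945.8 N / 1.491×10⁻⁴ m² = 1.33775×10⁸ Pa
1.33775×10⁸ Pa ÷ (133.322 Pa/mmHg) = 1.0034×10⁶ mmHg

1.003×10⁶ mmHg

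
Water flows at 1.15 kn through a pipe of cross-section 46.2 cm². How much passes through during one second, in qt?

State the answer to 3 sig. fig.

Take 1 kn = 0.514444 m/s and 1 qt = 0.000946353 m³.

2.89 qt

1.15 kn × 0.514444 = 0.591611 m/s
46.2 cm² × 0.0001 = 0.00462 m²
V = v × A × t = 0.591611 m/s × 0.00462 m² × 1 s = 0.00273324 m³
0.00273324 m³ ÷ (0.000946353 m³/qt) = 2.88818 qt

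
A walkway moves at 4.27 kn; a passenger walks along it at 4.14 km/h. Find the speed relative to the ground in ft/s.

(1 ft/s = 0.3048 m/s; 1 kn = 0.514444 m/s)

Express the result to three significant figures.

4.27 kn × 0.514444 → 2.19668 m/s
4.14 km/h × (1/3.6) → 1.15 m/s
Combined: 2.19668 + 1.15 = 3.34668 m/s
In ft/s: 3.34668 / 0.3048 = 10.9799 ft/s

11.0 ft/s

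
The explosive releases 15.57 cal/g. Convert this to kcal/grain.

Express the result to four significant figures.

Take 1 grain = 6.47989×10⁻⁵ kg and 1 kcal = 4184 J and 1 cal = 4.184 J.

0.001009 kcal/grain

15.57 cal/g × 4.184 J/cal ÷ 0.001 kg/g = 65144.9 J/kg
65144.9 J/kg ÷ 4184 J/kcal × 6.47989×10⁻⁵ kg/grain = 0.00100892 kcal/grain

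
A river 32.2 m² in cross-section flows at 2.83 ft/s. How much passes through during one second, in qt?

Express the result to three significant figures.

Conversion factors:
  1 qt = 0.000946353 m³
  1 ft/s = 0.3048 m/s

2.83 ft/s × 0.3048 → 0.862584 m/s
V = v × A × t = 0.862584 m/s × 32.2 m² × 1 s = 27.7752 m³
27.7752 m³ ÷ (0.000946353 m³/qt) = 29349.7 qt

2.93×10⁴ qt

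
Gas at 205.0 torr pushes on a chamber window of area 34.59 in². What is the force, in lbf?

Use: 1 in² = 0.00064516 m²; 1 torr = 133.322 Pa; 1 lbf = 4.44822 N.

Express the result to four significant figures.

205.0 torr × 133.322 = 27331 Pa
34.59 in² × 0.00064516 = 0.0223161 m²
F = P × A = 27331 Pa × 0.0223161 m² = 609.921 N
609.921 N ÷ (4.44822 N/lbf) = 137.116 lbf

137.1 lbf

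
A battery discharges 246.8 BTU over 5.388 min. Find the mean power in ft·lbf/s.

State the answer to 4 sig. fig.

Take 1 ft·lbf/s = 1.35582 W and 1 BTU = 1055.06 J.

246.8 BTU × 1055.06 = 260389 J
5.388 min × 60 = 323.28 s
P = E / t = 260389 J / 323.28 s = 805.46 W
805.46 W ÷ (1.35582 W/ft·lbf/s) = 594.076 ft·lbf/s

594.1 ft·lbf/s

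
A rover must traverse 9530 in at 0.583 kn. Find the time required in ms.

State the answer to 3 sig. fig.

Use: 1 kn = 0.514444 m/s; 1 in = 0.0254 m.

9530 in × 0.0254 = 242.062 m
0.583 kn × 0.514444 = 0.299921 m/s
t = d / v = 242.062 m / 0.299921 m/s = 807.086 s
807.086 s ÷ (0.001 s/ms) = 807086 ms

8.07×10⁵ ms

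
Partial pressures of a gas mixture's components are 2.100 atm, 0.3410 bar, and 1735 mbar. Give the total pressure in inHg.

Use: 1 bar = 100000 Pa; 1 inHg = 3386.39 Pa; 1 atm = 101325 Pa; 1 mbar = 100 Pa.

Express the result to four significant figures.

124.1 inHg

2.100 atm × 101325 = 212782 Pa
0.3410 bar × 100000 = 34100 Pa
1735 mbar × 100 = 173500 Pa
Total: 212782 + 34100 + 173500 = 420382 Pa
In inHg: 420382 / 3386.39 = 124.139 inHg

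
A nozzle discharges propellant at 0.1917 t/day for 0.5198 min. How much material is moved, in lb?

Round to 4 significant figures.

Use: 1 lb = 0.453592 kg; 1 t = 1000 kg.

0.1526 lb

0.1917 t/day → 0.00221875 kg/s
0.5198 min → 31.188 s
m = ṁ × t = 0.00221875 × 31.188 = 0.0691984 kg
In lb: 0.0691984 / 0.453592 = 0.152556 lb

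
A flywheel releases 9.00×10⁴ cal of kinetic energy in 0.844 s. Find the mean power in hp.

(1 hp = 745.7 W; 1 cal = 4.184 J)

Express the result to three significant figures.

9.00×10⁴ cal × 4.184 → 376560 J
P = E / t = 376560 J / 0.844 s = 446161 W
446161 W ÷ (745.7 W/hp) = 598.312 hp

598 hp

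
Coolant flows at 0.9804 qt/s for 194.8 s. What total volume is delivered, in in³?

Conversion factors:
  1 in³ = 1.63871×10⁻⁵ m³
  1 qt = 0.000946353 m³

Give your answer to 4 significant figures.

0.9804 qt/s → 9.27804×10⁻⁴ m³/s
V = Q × t = 9.27804×10⁻⁴ × 194.8 = 0.180736 m³
In in³: 0.180736 / 1.63871×10⁻⁵ = 11029.2 in³

1.103×10⁴ in³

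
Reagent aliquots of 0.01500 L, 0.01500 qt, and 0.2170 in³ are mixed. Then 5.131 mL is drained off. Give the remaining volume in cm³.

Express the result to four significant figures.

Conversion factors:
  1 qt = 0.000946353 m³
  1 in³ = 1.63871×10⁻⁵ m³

27.62 cm³

0.01500 L × 0.001 = 1.5×10⁻⁵ m³
0.01500 qt × 0.000946353 = 1.41953×10⁻⁵ m³
0.2170 in³ × 1.63871×10⁻⁵ = 3.556×10⁻⁶ m³
5.131 mL × 10⁻⁶ = 5.131×10⁻⁶ m³
Result: 1.5×10⁻⁵ + 1.41953×10⁻⁵ + 3.556×10⁻⁶ − 5.131×10⁻⁶ = 2.76203×10⁻⁵ m³
In cm³: 2.76203×10⁻⁵ / 10⁻⁶ = 27.6203 cm³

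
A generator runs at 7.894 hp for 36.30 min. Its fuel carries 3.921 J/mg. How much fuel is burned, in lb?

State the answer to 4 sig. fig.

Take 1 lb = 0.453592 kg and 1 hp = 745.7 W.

7.894 hp → 5886.56 W
36.30 min → 2178 s
E = P × t = 5886.56 × 2178 = 1.28209×10⁷ J
3.921 J/mg → 3.921×10⁶ J/kg
m = E / e_s = 1.28209×10⁷ / 3.921×10⁶ = 3.2698 kg
In lb: 3.2698 / 0.453592 = 7.20868 lb

7.209 lb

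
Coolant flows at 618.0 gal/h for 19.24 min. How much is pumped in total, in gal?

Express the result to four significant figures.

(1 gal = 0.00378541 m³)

198.2 gal

618.0 gal/h → 6.49829×10⁻⁴ m³/s
19.24 min → 1154.4 s
V = Q × t = 6.49829×10⁻⁴ × 1154.4 = 0.750163 m³
In gal: 0.750163 / 0.00378541 = 198.172 gal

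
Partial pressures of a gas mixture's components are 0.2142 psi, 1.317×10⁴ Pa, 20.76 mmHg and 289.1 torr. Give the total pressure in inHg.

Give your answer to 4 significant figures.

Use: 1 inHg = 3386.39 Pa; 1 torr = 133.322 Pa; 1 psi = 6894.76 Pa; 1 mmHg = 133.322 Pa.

16.52 inHg

0.2142 psi × 6894.76 → 1476.86 Pa
1.317×10⁴ Pa (already Pa)
20.76 mmHg × 133.322 → 2767.76 Pa
289.1 torr × 133.322 → 38543.4 Pa
Sum: 1476.86 + 13170 + 2767.76 + 38543.4 = 55958 Pa
In inHg: 55958 / 3386.39 = 16.5244 inHg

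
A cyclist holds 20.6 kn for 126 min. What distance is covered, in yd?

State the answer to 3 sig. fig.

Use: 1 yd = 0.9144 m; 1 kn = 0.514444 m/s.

8.76×10⁴ yd

20.6 kn × 0.514444 = 10.5975 m/s
126 min × 60 = 7560 s
d = v × t = 10.5975 m/s × 7560 s = 80117.1 m
80117.1 m ÷ (0.9144 m/yd) = 87617.1 yd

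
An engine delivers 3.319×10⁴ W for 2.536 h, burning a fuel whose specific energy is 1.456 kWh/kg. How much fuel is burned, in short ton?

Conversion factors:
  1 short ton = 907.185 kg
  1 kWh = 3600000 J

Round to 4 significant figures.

0.06372 short ton

2.536 h → 9129.6 s
E = P × t = 33190 × 9129.6 = 3.03011×10⁸ J
1.456 kWh/kg → 5.2416×10⁶ J/kg
m = E / e_s = 3.03011×10⁸ / 5.2416×10⁶ = 57.8089 kg
In short ton: 57.8089 / 907.185 = 0.0637234 short ton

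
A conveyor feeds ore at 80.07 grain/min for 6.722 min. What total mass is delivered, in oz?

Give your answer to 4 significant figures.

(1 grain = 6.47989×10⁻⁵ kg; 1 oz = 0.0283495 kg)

80.07 grain/min → 8.64741×10⁻⁵ kg/s
6.722 min → 403.32 s
m = ṁ × t = 8.64741×10⁻⁵ × 403.32 = 0.0348767 kg
In oz: 0.0348767 / 0.0283495 = 1.23024 oz

1.230 oz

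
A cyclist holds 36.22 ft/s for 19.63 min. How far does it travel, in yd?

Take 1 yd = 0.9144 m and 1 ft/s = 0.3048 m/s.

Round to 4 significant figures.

1.422×10⁴ yd

36.22 ft/s × 0.3048 = 11.0399 m/s
19.63 min × 60 = 1177.8 s
d = v × t = 11.0399 m/s × 1177.8 s = 13002.8 m
13002.8 m ÷ (0.9144 m/yd) = 14220 yd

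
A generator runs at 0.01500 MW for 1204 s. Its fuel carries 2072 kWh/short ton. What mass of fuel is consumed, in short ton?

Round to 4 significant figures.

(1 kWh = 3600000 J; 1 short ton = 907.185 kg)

0.01500 MW → 15000 W
E = P × t = 15000 × 1204 = 1.806×10⁷ J
2072 kWh/short ton → 8.22236×10⁶ J/kg
m = E / e_s = 1.806×10⁷ / 8.22236×10⁶ = 2.19645 kg
In short ton: 2.19645 / 907.185 = 0.00242117 short ton

0.002421 short ton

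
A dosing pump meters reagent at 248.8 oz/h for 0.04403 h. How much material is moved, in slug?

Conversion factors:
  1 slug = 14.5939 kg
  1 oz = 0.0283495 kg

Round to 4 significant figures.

248.8 oz/h → 0.00195927 kg/s
0.04403 h → 158.508 s
m = ṁ × t = 0.00195927 × 158.508 = 0.31056 kg
In slug: 0.31056 / 14.5939 = 0.0212801 slug

0.02128 slug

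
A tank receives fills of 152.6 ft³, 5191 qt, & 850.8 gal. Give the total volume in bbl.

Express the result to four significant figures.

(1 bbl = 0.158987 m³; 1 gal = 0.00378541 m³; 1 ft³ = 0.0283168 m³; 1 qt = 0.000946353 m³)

152.6 ft³ × 0.0283168 → 4.32114 m³
5191 qt × 0.000946353 → 4.91252 m³
850.8 gal × 0.00378541 → 3.22063 m³
Total: 4.32114 + 4.91252 + 3.22063 = 12.4543 m³
In bbl: 12.4543 / 0.158987 = 78.3353 bbl

78.34 bbl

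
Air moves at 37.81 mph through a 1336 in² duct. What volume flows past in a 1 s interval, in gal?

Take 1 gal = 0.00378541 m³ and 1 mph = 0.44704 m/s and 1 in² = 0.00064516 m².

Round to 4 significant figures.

37.81 mph × 0.44704 = 16.9026 m/s
1336 in² × 0.00064516 = 0.861934 m²
V = v × A × t = 16.9026 m/s × 0.861934 m² × 1 s = 14.5689 m³
14.5689 m³ ÷ (0.00378541 m³/gal) = 3848.7 gal

3849 gal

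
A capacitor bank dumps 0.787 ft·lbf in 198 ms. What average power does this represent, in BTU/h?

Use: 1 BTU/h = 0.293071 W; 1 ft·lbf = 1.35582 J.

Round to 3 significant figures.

18.4 BTU/h

0.787 ft·lbf × 1.35582 = 1.06703 J
198 ms × 0.001 = 0.198 s
P = E / t = 1.06703 J / 0.198 s = 5.38904 W
5.38904 W ÷ (0.293071 W/BTU/h) = 18.3882 BTU/h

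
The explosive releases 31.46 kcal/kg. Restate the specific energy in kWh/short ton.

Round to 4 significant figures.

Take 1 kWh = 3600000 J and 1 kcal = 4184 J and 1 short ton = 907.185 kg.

31.46 kcal/kg × 4184 J/kcal = 131629 J/kg
131629 J/kg ÷ 3600000 J/kWh × 907.185 kg/short ton = 33.17 kWh/short ton

33.17 kWh/short ton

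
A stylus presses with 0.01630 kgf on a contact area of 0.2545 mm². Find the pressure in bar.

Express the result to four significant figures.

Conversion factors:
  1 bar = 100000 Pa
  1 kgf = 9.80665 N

0.01630 kgf × 9.80665 = 0.159848 N
0.2545 mm² × 10⁻⁶ = 2.545×10⁻⁷ m²
P = F / A = 0.159848 N / 2.545×10⁻⁷ m² = 628086 Pa
628086 Pa ÷ (100000 Pa/bar) = 6.28086 bar

6.281 bar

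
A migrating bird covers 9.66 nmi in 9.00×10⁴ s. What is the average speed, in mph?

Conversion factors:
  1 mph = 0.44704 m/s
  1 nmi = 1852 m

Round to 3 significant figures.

0.445 mph

9.66 nmi × 1852 → 17890.3 m
v = d / t = 17890.3 m / 90000 s = 0.198781 m/s
0.198781 m/s ÷ (0.44704 m/s/mph) = 0.44466 mph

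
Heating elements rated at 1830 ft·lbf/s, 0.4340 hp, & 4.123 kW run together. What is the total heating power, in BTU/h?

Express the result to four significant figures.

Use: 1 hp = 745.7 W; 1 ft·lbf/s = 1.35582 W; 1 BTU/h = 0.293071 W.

2.364×10⁴ BTU/h

1830 ft·lbf/s × 1.35582 = 2481.15 W
0.4340 hp × 745.7 = 323.634 W
4.123 kW × 1000 = 4123 W
Total: 2481.15 + 323.634 + 4123 = 6927.78 W
In BTU/h: 6927.78 / 0.293071 = 23638.6 BTU/h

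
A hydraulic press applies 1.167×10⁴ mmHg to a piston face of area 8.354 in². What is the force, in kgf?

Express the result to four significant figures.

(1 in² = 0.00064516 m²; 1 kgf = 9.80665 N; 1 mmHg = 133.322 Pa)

1.167×10⁴ mmHg × 133.322 = 1.55587×10⁶ Pa
8.354 in² × 0.00064516 = 0.00538967 m²
F = P × A = 1.55587×10⁶ Pa × 0.00538967 m² = 8385.63 N
8385.63 N ÷ (9.80665 N/kgf) = 855.096 kgf

855.1 kgf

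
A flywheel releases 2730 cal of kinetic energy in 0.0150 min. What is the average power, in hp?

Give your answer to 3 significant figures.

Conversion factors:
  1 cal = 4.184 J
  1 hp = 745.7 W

17.0 hp

2730 cal × 4.184 = 11422.3 J
0.0150 min × 60 = 0.9 s
P = E / t = 11422.3 J / 0.9 s = 12691.4 W
12691.4 W ÷ (745.7 W/hp) = 17.0194 hp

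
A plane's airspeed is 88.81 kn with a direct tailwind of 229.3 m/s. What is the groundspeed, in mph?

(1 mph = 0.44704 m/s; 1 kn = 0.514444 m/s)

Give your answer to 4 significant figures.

88.81 kn × 0.514444 = 45.6878 m/s
229.3 m/s (already m/s)
Combined: 45.6878 + 229.3 = 274.988 m/s
In mph: 274.988 / 0.44704 = 615.131 mph

615.1 mph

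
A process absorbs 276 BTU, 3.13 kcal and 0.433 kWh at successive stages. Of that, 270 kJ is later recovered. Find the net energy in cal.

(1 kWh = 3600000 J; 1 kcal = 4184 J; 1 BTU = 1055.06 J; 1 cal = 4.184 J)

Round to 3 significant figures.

276 BTU × 1055.06 → 291197 J
3.13 kcal × 4184 → 13095.9 J
0.433 kWh × 3600000 → 1.5588×10⁶ J
270 kJ × 1000 → 270000 J
Net: 291197 + 13095.9 + 1.5588×10⁶ − 270000 = 1.59309×10⁶ J
In cal: 1.59309×10⁶ / 4.184 = 380758 cal

3.81×10⁵ cal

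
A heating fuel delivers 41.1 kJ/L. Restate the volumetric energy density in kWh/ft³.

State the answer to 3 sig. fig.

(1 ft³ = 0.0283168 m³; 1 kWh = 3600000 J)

41.1 kJ/L × 1000 J/kJ ÷ 0.001 m³/L = 4.11×10⁷ J/m³
4.11×10⁷ J/m³ ÷ 3600000 J/kWh × 0.0283168 m³/ft³ = 0.323283 kWh/ft³

0.323 kWh/ft³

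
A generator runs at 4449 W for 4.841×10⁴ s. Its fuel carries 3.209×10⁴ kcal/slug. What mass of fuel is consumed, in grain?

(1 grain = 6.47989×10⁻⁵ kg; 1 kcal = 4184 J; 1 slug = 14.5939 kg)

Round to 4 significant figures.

3.613×10⁵ grain

E = P × t = 4449 × 48410 = 2.15376×10⁸ J
3.209×10⁴ kcal/slug → 9.20005×10⁶ J/kg
m = E / e_s = 2.15376×10⁸ / 9.20005×10⁶ = 23.4103 kg
In grain: 23.4103 / 6.47989×10⁻⁵ = 361276 grain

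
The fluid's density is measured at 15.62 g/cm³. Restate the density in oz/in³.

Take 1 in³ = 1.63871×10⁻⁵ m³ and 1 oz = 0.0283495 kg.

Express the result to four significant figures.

9.029 oz/in³

15.62 g/cm³ × 0.001 kg/g ÷ 10⁻⁶ m³/cm³ = 15620 kg/m³
15620 kg/m³ ÷ 0.0283495 kg/oz × 1.63871×10⁻⁵ m³/in³ = 9.02896 oz/in³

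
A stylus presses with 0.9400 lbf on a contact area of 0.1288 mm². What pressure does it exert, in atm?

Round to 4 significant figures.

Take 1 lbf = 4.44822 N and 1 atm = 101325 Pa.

320.4 atm

0.9400 lbf × 4.44822 → 4.18133 N
0.1288 mm² × 10⁻⁶ → 1.288×10⁻⁷ m²
P = F / A = 4.18133 N / 1.288×10⁻⁷ m² = 3.24637×10⁷ Pa
3.24637×10⁷ Pa ÷ (101325 Pa/atm) = 320.392 atm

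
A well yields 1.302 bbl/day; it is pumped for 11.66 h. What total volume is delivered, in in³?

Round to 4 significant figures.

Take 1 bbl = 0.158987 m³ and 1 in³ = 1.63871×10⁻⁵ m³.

6137 in³

1.302 bbl/day → 2.39585×10⁻⁶ m³/s
11.66 h → 41976 s
V = Q × t = 2.39585×10⁻⁶ × 41976 = 0.100568 m³
In in³: 0.100568 / 1.63871×10⁻⁵ = 6137.02 in³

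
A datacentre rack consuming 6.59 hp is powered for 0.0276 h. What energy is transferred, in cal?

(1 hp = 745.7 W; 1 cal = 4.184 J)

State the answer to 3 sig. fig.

6.59 hp × 745.7 → 4914.16 W
0.0276 h × 3600 → 99.36 s
E = P × t = 4914.16 W × 99.36 s = 488271 J
488271 J ÷ (4.184 J/cal) = 116700 cal

1.17×10⁵ cal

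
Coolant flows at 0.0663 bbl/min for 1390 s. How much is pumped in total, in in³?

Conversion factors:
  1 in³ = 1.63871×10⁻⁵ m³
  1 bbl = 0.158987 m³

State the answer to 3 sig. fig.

1.49×10⁴ in³

0.0663 bbl/min → 1.75681×10⁻⁴ m³/s
V = Q × t = 1.75681×10⁻⁴ × 1390 = 0.244197 m³
In in³: 0.244197 / 1.63871×10⁻⁵ = 14901.8 in³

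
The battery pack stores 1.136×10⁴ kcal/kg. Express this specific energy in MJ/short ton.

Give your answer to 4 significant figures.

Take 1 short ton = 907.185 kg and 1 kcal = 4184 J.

1.136×10⁴ kcal/kg × 4184 J/kcal = 4.75302×10⁷ J/kg
4.75302×10⁷ J/kg ÷ 1000000 J/MJ × 907.185 kg/short ton = 43118.7 MJ/short ton

4.312×10⁴ MJ/short ton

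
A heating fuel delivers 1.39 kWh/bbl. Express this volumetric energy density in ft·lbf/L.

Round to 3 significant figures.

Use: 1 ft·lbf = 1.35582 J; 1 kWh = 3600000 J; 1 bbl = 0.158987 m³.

1.39 kWh/bbl × 3600000 J/kWh ÷ 0.158987 m³/bbl = 3.14743×10⁷ J/m³
3.14743×10⁷ J/m³ ÷ 1.35582 J/ft·lbf × 0.001 m³/L = 23214.2 ft·lbf/L

2.32×10⁴ ft·lbf/L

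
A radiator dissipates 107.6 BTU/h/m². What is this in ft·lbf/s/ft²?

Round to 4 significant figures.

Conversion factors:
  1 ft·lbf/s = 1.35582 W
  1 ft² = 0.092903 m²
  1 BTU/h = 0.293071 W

107.6 BTU/h/m² × 0.293071 W/BTU/h = 31.5344 W/m²
31.5344 W/m² ÷ 1.35582 W/ft·lbf/s × 0.092903 m²/ft² = 2.16079 ft·lbf/s/ft²

2.161 ft·lbf/s/ft²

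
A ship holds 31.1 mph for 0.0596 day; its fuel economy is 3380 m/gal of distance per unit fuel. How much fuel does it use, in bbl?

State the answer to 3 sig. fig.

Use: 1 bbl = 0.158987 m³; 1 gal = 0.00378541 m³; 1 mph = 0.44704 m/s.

31.1 mph → 13.9029 m/s
0.0596 day → 5149.44 s
d = v × t = 13.9029 × 5149.44 = 71592.1 m
3380 m/gal → 892902 m/m³
V = d / (distance per unit fuel) = 71592.1 / 892902 = 0.0801791 m³
In bbl: 0.0801791 / 0.158987 = 0.504312 bbl

0.504 bbl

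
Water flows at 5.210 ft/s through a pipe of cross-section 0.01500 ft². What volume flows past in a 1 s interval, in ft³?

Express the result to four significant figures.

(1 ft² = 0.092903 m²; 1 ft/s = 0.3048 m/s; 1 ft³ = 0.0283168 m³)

5.210 ft/s × 0.3048 → 1.58801 m/s
0.01500 ft² × 0.092903 → 0.00139354 m²
V = v × A × t = 1.58801 m/s × 0.00139354 m² × 1 s = 0.00221296 m³
0.00221296 m³ ÷ (0.0283168 m³/ft³) = 0.0781501 ft³

0.07815 ft³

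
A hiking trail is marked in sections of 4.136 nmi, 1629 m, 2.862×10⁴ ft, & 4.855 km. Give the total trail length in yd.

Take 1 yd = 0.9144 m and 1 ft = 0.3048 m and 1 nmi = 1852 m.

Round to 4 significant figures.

4.136 nmi × 1852 = 7659.87 m
1629 m (already m)
2.862×10⁴ ft × 0.3048 = 8723.38 m
4.855 km × 1000 = 4855 m
Combined: 7659.87 + 1629 + 8723.38 + 4855 = 22867.2 m
In yd: 22867.2 / 0.9144 = 25007.9 yd

2.501×10⁴ yd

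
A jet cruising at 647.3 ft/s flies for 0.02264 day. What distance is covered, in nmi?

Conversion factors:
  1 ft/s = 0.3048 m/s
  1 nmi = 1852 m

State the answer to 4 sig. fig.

208.4 nmi

647.3 ft/s × 0.3048 → 197.297 m/s
0.02264 day × 86400 → 1956.1 s
d = v × t = 197.297 m/s × 1956.1 s = 385933 m
385933 m ÷ (1852 m/nmi) = 208.387 nmi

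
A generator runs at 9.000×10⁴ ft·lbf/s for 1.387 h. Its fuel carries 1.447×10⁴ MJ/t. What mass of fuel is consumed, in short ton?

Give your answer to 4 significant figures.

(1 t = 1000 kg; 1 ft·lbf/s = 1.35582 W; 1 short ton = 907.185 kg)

0.04642 short ton

9.000×10⁴ ft·lbf/s → 122024 W
1.387 h → 4993.2 s
E = P × t = 122024 × 4993.2 = 6.0929×10⁸ J
1.447×10⁴ MJ/t → 1.447×10⁷ J/kg
m = E / e_s = 6.0929×10⁸ / 1.447×10⁷ = 42.1071 kg
In short ton: 42.1071 / 907.185 = 0.0464151 short ton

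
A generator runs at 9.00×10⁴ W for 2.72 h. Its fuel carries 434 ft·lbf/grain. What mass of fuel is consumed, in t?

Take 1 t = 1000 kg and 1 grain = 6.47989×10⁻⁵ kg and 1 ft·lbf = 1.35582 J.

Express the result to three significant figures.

2.72 h → 9792 s
E = P × t = 90000 × 9792 = 8.8128×10⁸ J
434 ft·lbf/grain → 9.0808×10⁶ J/kg
m = E / e_s = 8.8128×10⁸ / 9.0808×10⁶ = 97.0487 kg
In t: 97.0487 / 1000 = 0.0970487 t

0.0970 t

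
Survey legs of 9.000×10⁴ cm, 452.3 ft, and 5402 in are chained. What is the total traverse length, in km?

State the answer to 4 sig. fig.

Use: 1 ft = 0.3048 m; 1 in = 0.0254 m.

9.000×10⁴ cm × 0.01 = 900 m
452.3 ft × 0.3048 = 137.861 m
5402 in × 0.0254 = 137.211 m
Total: 900 + 137.861 + 137.211 = 1175.07 m
In km: 1175.07 / 1000 = 1.17507 km

1.175 km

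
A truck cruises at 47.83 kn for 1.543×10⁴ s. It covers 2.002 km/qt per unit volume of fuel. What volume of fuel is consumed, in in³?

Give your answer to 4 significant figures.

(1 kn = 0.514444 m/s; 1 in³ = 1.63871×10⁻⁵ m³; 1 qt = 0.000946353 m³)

1.095×10⁴ in³

47.83 kn → 24.6059 m/s
d = v × t = 24.6059 × 15430 = 379669 m
2.002 km/qt → 2.11549×10⁶ m/m³
V = d / (distance per unit fuel) = 379669 / 2.11549×10⁶ = 0.179471 m³
In in³: 0.179471 / 1.63871×10⁻⁵ = 10952 in³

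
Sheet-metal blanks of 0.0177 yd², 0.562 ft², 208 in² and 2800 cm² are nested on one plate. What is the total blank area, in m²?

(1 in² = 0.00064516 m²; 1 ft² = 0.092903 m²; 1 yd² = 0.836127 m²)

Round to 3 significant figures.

0.481 m²

0.0177 yd² × 0.836127 = 0.0147994 m²
0.562 ft² × 0.092903 = 0.0522115 m²
208 in² × 0.00064516 = 0.134193 m²
2800 cm² × 0.0001 = 0.28 m²
Total: 0.0147994 + 0.0522115 + 0.134193 + 0.28 = 0.481204 m²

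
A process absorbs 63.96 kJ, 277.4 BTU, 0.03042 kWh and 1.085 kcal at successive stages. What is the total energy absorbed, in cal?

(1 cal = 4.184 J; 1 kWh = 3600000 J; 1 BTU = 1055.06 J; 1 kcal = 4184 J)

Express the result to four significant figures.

1.125×10⁵ cal

63.96 kJ × 1000 = 63960 J
277.4 BTU × 1055.06 = 292674 J
0.03042 kWh × 3600000 = 109512 J
1.085 kcal × 4184 = 4539.64 J
Combined: 63960 + 292674 + 109512 + 4539.64 = 470686 J
In cal: 470686 / 4.184 = 112497 cal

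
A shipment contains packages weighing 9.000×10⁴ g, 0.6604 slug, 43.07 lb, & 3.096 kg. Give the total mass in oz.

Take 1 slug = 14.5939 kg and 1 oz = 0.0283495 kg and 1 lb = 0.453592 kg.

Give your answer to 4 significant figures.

4313 oz

9.000×10⁴ g × 0.001 = 90 kg
0.6604 slug × 14.5939 = 9.63781 kg
43.07 lb × 0.453592 = 19.5362 kg
3.096 kg (already kg)
Total: 90 + 9.63781 + 19.5362 + 3.096 = 122.27 kg
In oz: 122.27 / 0.0283495 = 4312.95 oz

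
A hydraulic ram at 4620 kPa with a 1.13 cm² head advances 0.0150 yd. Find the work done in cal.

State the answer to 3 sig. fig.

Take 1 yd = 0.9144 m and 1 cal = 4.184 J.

4620 kPa → 4.62×10⁶ Pa
1.13 cm² → 1.13×10⁻⁴ m²
F = P × A = 4.62×10⁶ × 1.13×10⁻⁴ = 522.06 N
0.0150 yd → 0.013716 m
W = F × d = 522.06 × 0.013716 = 7.16057 J
In cal: 7.16057 / 4.184 = 1.71142 cal

1.71 cal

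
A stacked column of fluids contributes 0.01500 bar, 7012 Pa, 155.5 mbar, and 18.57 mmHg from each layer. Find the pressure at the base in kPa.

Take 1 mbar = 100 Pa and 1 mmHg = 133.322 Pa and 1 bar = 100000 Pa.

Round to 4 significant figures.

26.54 kPa

0.01500 bar × 100000 → 1500 Pa
7012 Pa (already Pa)
155.5 mbar × 100 → 15550 Pa
18.57 mmHg × 133.322 → 2475.79 Pa
Total: 1500 + 7012 + 15550 + 2475.79 = 26537.8 Pa
In kPa: 26537.8 / 1000 = 26.5378 kPa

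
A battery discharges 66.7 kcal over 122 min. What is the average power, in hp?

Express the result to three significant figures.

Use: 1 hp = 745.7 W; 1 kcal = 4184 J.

66.7 kcal × 4184 → 279073 J
122 min × 60 → 7320 s
P = E / t = 279073 J / 7320 s = 38.1247 W
38.1247 W ÷ (745.7 W/hp) = 0.0511261 hp

0.0511 hp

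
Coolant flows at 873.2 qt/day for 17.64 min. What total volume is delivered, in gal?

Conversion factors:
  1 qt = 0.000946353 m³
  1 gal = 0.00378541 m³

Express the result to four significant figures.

2.674 gal

873.2 qt/day → 9.5643×10⁻⁶ m³/s
17.64 min → 1058.4 s
V = Q × t = 9.5643×10⁻⁶ × 1058.4 = 0.0101229 m³
In gal: 0.0101229 / 0.00378541 = 2.67419 gal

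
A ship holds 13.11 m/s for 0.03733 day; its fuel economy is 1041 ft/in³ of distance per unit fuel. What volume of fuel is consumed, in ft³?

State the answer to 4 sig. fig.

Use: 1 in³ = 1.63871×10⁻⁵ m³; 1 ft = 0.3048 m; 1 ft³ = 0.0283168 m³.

0.03733 day → 3225.31 s
d = v × t = 13.11 × 3225.31 = 42283.8 m
1041 ft/in³ → 1.93626×10⁷ m/m³
V = d / (distance per unit fuel) = 42283.8 / 1.93626×10⁷ = 0.00218379 m³
In ft³: 0.00218379 / 0.0283168 = 0.0771199 ft³

0.07712 ft³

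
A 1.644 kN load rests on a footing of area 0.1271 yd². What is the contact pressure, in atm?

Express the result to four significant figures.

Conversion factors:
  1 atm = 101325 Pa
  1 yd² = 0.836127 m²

0.1527 atm

1.644 kN × 1000 = 1644 N
0.1271 yd² × 0.836127 = 0.106272 m²
P = F / A = 1644 N / 0.106272 m² = 15469.7 Pa
15469.7 Pa ÷ (101325 Pa/atm) = 0.152674 atm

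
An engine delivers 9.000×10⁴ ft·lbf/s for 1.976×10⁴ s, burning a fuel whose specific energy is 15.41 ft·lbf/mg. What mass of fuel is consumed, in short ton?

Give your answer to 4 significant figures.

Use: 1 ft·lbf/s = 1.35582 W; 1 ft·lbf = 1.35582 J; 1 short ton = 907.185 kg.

9.000×10⁴ ft·lbf/s → 122024 W
E = P × t = 122024 × 19760 = 2.41119×10⁹ J
15.41 ft·lbf/mg → 2.08932×10⁷ J/kg
m = E / e_s = 2.41119×10⁹ / 2.08932×10⁷ = 115.405 kg
In short ton: 115.405 / 907.185 = 0.127212 short ton

0.1272 short ton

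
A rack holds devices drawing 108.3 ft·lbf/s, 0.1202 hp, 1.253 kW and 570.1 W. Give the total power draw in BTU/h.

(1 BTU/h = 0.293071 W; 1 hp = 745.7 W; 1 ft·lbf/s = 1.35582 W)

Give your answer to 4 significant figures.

7028 BTU/h

108.3 ft·lbf/s × 1.35582 → 146.835 W
0.1202 hp × 745.7 → 89.6331 W
1.253 kW × 1000 → 1253 W
570.1 W (already W)
Sum: 146.835 + 89.6331 + 1253 + 570.1 = 2059.57 W
In BTU/h: 2059.57 / 0.293071 = 7027.55 BTU/h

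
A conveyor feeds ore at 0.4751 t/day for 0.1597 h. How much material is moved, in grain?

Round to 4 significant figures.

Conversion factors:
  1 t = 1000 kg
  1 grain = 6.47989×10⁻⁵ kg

0.4751 t/day → 0.00549884 kg/s
0.1597 h → 574.92 s
m = ṁ × t = 0.00549884 × 574.92 = 3.16139 kg
In grain: 3.16139 / 6.47989×10⁻⁵ = 48787.7 grain

4.879×10⁴ grain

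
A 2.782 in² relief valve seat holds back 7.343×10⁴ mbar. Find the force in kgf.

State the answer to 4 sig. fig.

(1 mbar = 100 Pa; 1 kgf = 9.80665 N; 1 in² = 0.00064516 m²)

1344 kgf

7.343×10⁴ mbar × 100 = 7.343×10⁶ Pa
2.782 in² × 0.00064516 = 0.00179484 m²
F = P × A = 7.343×10⁶ Pa × 0.00179484 m² = 13179.5 N
13179.5 N ÷ (9.80665 N/kgf) = 1343.93 kgf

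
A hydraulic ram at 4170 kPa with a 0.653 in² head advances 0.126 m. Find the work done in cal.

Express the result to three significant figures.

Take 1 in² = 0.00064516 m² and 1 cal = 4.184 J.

52.9 cal

4170 kPa → 4.17×10⁶ Pa
0.653 in² → 4.21289×10⁻⁴ m²
F = P × A = 4.17×10⁶ × 4.21289×10⁻⁴ = 1756.78 N
W = F × d = 1756.78 × 0.126 = 221.354 J
In cal: 221.354 / 4.184 = 52.9049 cal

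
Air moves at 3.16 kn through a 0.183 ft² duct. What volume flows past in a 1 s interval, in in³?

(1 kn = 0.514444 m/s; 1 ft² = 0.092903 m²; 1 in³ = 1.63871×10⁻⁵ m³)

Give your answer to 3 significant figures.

1690 in³

3.16 kn × 0.514444 = 1.62564 m/s
0.183 ft² × 0.092903 = 0.0170012 m²
V = v × A × t = 1.62564 m/s × 0.0170012 m² × 1 s = 0.0276378 m³
0.0276378 m³ ÷ (1.63871×10⁻⁵ m³/in³) = 1686.56 in³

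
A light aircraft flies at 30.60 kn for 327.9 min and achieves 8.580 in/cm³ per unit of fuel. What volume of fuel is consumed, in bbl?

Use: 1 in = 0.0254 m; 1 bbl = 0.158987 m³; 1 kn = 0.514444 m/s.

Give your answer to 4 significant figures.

30.60 kn → 15.742 m/s
327.9 min → 19674 s
d = v × t = 15.742 × 19674 = 309708 m
8.580 in/cm³ → 217932 m/m³
V = d / (distance per unit fuel) = 309708 / 217932 = 1.42112 m³
In bbl: 1.42112 / 0.158987 = 8.93859 bbl

8.939 bbl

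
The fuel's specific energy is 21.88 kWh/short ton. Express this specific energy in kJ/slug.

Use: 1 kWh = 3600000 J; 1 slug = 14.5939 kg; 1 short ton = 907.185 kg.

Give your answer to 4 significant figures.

21.88 kWh/short ton × 3600000 J/kWh ÷ 907.185 kg/short ton = 86826.8 J/kg
86826.8 J/kg ÷ 1000 J/kJ × 14.5939 kg/slug = 1267.14 kJ/slug

1267 kJ/slug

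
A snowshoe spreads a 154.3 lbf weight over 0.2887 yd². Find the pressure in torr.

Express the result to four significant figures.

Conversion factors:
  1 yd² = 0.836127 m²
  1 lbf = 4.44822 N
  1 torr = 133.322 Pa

21.33 torr

154.3 lbf × 4.44822 = 686.36 N
0.2887 yd² × 0.836127 = 0.24139 m²
P = F / A = 686.36 N / 0.24139 m² = 2843.37 Pa
2843.37 Pa ÷ (133.322 Pa/torr) = 21.3271 torr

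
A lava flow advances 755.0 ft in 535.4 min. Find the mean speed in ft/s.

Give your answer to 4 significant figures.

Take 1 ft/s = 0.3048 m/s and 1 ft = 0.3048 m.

755.0 ft × 0.3048 → 230.124 m
535.4 min × 60 → 32124 s
v = d / t = 230.124 m / 32124 s = 0.00716362 m/s
0.00716362 m/s ÷ (0.3048 m/s/ft/s) = 0.0235027 ft/s

0.02350 ft/s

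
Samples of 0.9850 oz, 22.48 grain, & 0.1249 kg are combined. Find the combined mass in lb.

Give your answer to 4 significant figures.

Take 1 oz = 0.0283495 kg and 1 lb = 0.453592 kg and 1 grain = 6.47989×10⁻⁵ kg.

0.3401 lb

0.9850 oz × 0.0283495 = 0.0279243 kg
22.48 grain × 6.47989×10⁻⁵ = 0.00145668 kg
0.1249 kg (already kg)
Total: 0.0279243 + 0.00145668 + 0.1249 = 0.154281 kg
In lb: 0.154281 / 0.453592 = 0.340132 lb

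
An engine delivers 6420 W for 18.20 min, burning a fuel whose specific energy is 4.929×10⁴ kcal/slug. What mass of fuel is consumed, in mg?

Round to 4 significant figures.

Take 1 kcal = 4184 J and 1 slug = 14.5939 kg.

4.961×10⁵ mg

18.20 min → 1092 s
E = P × t = 6420 × 1092 = 7.01064×10⁶ J
4.929×10⁴ kcal/slug → 1.41312×10⁷ J/kg
m = E / e_s = 7.01064×10⁶ / 1.41312×10⁷ = 0.496111 kg
In mg: 0.496111 / 10⁻⁶ = 496111 mg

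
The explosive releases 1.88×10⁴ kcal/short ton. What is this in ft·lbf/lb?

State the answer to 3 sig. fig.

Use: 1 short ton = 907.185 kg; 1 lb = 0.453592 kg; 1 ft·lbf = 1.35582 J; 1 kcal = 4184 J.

2.90×10⁴ ft·lbf/lb

1.88×10⁴ kcal/short ton × 4184 J/kcal ÷ 907.185 kg/short ton = 86706.9 J/kg
86706.9 J/kg ÷ 1.35582 J/ft·lbf × 0.453592 kg/lb = 29007.9 ft·lbf/lb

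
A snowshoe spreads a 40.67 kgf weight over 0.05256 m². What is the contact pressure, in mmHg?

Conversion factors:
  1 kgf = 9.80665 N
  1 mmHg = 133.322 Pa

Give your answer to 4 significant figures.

56.92 mmHg

40.67 kgf × 9.80665 → 398.836 N
P = F / A = 398.836 N / 0.05256 m² = 7588.2 Pa
7588.2 Pa ÷ (133.322 Pa/mmHg) = 56.9163 mmHg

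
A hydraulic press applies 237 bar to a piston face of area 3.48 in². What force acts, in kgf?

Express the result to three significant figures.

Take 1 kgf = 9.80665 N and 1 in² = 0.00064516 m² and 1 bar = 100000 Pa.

5430 kgf

237 bar × 100000 → 2.37×10⁷ Pa
3.48 in² × 0.00064516 → 0.00224516 m²
F = P × A = 2.37×10⁷ Pa × 0.00224516 m² = 53210.3 N
53210.3 N ÷ (9.80665 N/kgf) = 5425.94 kgf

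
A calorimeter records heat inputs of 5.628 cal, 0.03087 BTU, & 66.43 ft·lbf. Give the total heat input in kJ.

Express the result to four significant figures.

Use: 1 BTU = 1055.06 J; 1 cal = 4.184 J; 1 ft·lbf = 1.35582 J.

5.628 cal × 4.184 = 23.5476 J
0.03087 BTU × 1055.06 = 32.5697 J
66.43 ft·lbf × 1.35582 = 90.0671 J
Sum: 23.5476 + 32.5697 + 90.0671 = 146.184 J
In kJ: 146.184 / 1000 = 0.146184 kJ

0.1462 kJ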